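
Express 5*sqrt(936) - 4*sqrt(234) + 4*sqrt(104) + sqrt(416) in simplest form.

30*sqrt(26)

5*sqrt(936) = 30*sqrt(26); 4*sqrt(234) = 12*sqrt(26); 4*sqrt(104) = 8*sqrt(26); sqrt(416) = 4*sqrt(26)
Combine: (30 - 12 + 8 + 4)·sqrt(26) = 30*sqrt(26)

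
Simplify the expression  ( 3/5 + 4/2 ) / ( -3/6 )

-26/5

Numerator: 3/5 + 4/2 = 13/5
Denominator: -3/6 = -1/2
Divide: (13/5) · (-2) = -26/5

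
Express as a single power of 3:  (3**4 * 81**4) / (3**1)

3**4 = 3**4; 81**4 = 3**16; 3**1 = 3**1
Combine exponents: 3**19

3**19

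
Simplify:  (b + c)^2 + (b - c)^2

2*b^2 + 2*c^2

Write as f(b,c) + f(b,-c) and expand.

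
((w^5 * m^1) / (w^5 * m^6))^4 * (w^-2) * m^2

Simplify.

Inside the bracket: (m^-5)
Raise to the power 4: (m^-20)
Multiply by (w^-2) * m^2: add exponents.

1/(m^18*w^2)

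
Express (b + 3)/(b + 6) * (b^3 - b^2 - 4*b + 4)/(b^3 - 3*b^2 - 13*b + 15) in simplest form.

(b^2 - 4)/(b^2 + b - 30)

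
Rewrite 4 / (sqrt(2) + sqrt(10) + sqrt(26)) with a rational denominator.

(-18*sqrt(10) - 34*sqrt(2) + 4*sqrt(130) + 14*sqrt(26))/29

Group as (sqrt(10) + sqrt(26)) + sqrt(2); multiply by (sqrt(10) + sqrt(26)) - sqrt(2), then rationalise the remaining surd.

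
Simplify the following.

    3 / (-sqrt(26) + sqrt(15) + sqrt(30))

(-57*sqrt(26) + 33*sqrt(30) + 123*sqrt(15) + 180*sqrt(13))/1439

Group as (sqrt(15) + sqrt(30)) - sqrt(26); multiply by (sqrt(15) + sqrt(30)) + sqrt(26), then rationalise the remaining surd.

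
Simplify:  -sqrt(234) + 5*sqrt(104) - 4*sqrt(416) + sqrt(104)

-7*sqrt(26)

sqrt(234) = 3*sqrt(26); 5*sqrt(104) = 10*sqrt(26); 4*sqrt(416) = 16*sqrt(26); sqrt(104) = 2*sqrt(26)
Combine: (-3 + 10 - 16 + 2)·sqrt(26) = -7*sqrt(26)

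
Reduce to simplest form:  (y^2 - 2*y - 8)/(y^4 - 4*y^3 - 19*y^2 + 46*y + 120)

Factor: y^2 - 2*y - 8 = (y - 4)*(y + 2);  y^4 - 4*y^3 - 19*y^2 + 46*y + 120 = (y + 3)*(y - 4)*(y + 2)*(y - 5)
Cancel the common factors (y + 2), (y - 4).

1/(y^2 - 2*y - 15)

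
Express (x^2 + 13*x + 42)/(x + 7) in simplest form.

x + 6

Factor: x^2 + 13*x + 42 = (x + 7)*(x + 6)
Cancel the common factor (x + 7).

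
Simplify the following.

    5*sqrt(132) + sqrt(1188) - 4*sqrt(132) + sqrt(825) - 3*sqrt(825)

-2*sqrt(33)

5*sqrt(132) = 10*sqrt(33); sqrt(1188) = 6*sqrt(33); 4*sqrt(132) = 8*sqrt(33); sqrt(825) = 5*sqrt(33); 3*sqrt(825) = 15*sqrt(33)
Combine: (10 + 6 - 8 + 5 - 15)·sqrt(33) = -2*sqrt(33)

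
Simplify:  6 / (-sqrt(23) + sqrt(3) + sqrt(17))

(6*sqrt(23) + 18*sqrt(17) + 74*sqrt(3) + 4*sqrt(1173))/65

Group as (sqrt(3) + sqrt(17)) - sqrt(23); multiply by (sqrt(3) + sqrt(17)) + sqrt(23), then rationalise the remaining surd.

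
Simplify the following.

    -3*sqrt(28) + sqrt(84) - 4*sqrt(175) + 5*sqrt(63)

3*sqrt(28) = 6*sqrt(7); sqrt(84) = 2*sqrt(21); 4*sqrt(175) = 20*sqrt(7); 5*sqrt(63) = 15*sqrt(7)

-11*sqrt(7) + 2*sqrt(21)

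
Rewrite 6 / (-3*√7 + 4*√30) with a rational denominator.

Multiply numerator and denominator by 3*√7 + 4*√30.
Denominator becomes 417; numerator becomes 18*√7 + 24*√30.

(6*√7 + 8*√30)/139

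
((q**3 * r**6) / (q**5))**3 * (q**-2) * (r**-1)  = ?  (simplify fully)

Inside the bracket: (q**-2) * r**6
Raise to the power 3: (q**-6) * r**18
Multiply by (q**-2) * (r**-1): add exponents.

r**17/q**8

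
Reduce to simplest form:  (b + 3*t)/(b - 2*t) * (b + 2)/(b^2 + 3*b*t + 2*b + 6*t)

-1/(-b + 2*t)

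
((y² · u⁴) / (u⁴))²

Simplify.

Inside the bracket: y²
Raise to the power 2: y⁴

y⁴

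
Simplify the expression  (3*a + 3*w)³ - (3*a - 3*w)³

Binomially expand both and collect terms in (3*a), (3*w).

54*w*(3*a² + w²)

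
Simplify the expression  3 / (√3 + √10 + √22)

(-4*√165 - 9*√22 + 15*√10 + 29*√3)/13

Group as (√3 + √22) + √10; multiply by (√3 + √22) - √10, then rationalise the remaining surd.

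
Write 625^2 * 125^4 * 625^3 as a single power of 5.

5^32

625^2 = 5^8; 125^4 = 5^12; 625^3 = 5^12
Combine exponents: 5^32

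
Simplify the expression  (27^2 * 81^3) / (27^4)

27^2 = 3^6; 81^3 = 3^12; 27^4 = 3^12
Combine exponents: 3^6

3^6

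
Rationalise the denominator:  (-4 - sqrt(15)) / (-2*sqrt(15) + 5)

(50 + 13*sqrt(15))/35

Multiply numerator and denominator by 5 + 2*sqrt(15).
Denominator becomes -35; numerator becomes -13*sqrt(15) - 50.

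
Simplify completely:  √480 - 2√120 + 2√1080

√480 = 4*√30; 2√120 = 4*√30; 2√1080 = 12*√30
Combine: (4 - 4 + 12)·√30 = 12*√30

12*√30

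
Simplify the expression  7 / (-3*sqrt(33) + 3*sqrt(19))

(-sqrt(33) - sqrt(19))/6

Multiply numerator and denominator by 3*sqrt(19) + 3*sqrt(33).
Denominator becomes -126; numerator becomes 21*sqrt(19) + 21*sqrt(33).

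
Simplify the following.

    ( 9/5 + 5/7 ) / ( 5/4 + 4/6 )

Numerator: 9/5 + 5/7 = 88/35
Denominator: 5/4 + 4/6 = 23/12
Divide: (88/35) · (12/23) = 1056/805

1056/805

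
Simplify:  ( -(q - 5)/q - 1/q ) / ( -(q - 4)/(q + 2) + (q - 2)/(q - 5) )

Numerator: -(q - 5)/q - 1/q = (-q + 4)/q
Denominator: -(q - 4)/(q + 2) + (q - 2)/(q - 5) = (9*q - 24)/(q**2 - 3*q - 10)
Divide: ((-q + 4)/q) · ((q**2 - 3*q - 10)/(9*q - 24)) = (-q**3 + 7*q**2 - 2*q - 40)/(9*q**2 - 24*q)

(-q**3 + 7*q**2 - 2*q - 40)/(9*q**2 - 24*q)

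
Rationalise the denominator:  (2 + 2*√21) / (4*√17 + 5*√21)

(-8*√357 - 8*√17 + 10*√21 + 210)/253

Multiply numerator and denominator by -4*√17 + 5*√21.
Denominator becomes 253; numerator becomes -8*√357 - 8*√17 + 10*√21 + 210.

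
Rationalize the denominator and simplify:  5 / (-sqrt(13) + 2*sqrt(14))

(5*sqrt(13) + 10*sqrt(14))/43

Multiply numerator and denominator by sqrt(13) + 2*sqrt(14).
Denominator becomes 43; numerator becomes 5*sqrt(13) + 10*sqrt(14).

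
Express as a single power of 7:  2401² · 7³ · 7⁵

7^16

2401² = 7^8; 7³ = 7^3; 7⁵ = 7^5
Combine exponents: 7^16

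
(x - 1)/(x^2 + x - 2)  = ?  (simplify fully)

1/(x + 2)

Factor: x^2 + x - 2 = (x - 1)*(x + 2)
Cancel the common factor (x - 1).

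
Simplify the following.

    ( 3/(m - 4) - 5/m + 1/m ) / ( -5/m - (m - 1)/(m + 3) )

Numerator: 3/(m - 4) - 5/m + 1/m = (-m + 16)/(m^2 - 4*m)
Denominator: -5/m - (m - 1)/(m + 3) = (-m^2 - 4*m - 15)/(m^2 + 3*m)
Divide: ((-m + 16)/(m^2 - 4*m)) · ((m^2 + 3*m)/(-m^2 - 4*m - 15)) = (m^2 - 13*m - 48)/(m^3 - m - 60)

(m^2 - 13*m - 48)/(m^3 - m - 60)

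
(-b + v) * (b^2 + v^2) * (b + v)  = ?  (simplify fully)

-b^4 + v^4

Telescope via difference of squares: (v+b)(v-b) = -b^2 + v^2, then repeat with the next factor.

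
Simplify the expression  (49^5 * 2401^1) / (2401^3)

49^5 = 7^10; 2401^1 = 7^4; 2401^3 = 7^12
Combine exponents: 7^2

7^2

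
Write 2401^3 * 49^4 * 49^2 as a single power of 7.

2401^3 = 7^12; 49^4 = 7^8; 49^2 = 7^4
Combine exponents: 7^24

7^24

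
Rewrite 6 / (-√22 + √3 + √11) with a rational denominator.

Group as (√3 + √11) - √22; multiply by (√3 + √11) + √22, then rationalise the remaining surd.

(12*√22 + 21*√11 + 45*√3 + 33*√6)/17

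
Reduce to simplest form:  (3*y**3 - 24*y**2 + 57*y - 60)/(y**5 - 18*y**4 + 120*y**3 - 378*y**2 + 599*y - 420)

3/(y**2 - 10*y + 21)

Factor: 3*y**3 - 24*y**2 + 57*y - 60 = 3*(y**2 - 3*y + 4)*(y - 5);  y**5 - 18*y**4 + 120*y**3 - 378*y**2 + 599*y - 420 = (y - 3)*(y - 5)*(y**2 - 3*y + 4)*(y - 7)
Cancel the common factors (y**2 - 3*y + 4), (y - 5).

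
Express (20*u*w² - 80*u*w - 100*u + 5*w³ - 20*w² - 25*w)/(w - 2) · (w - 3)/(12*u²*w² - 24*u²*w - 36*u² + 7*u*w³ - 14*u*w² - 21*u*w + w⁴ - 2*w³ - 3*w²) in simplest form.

Factor: 20*u*w² - 80*u*w - 100*u + 5*w³ - 20*w² - 25*w = 5·(w - 5)·(w + 1)·(4*u + w);  12*u²*w² - 24*u²*w - 36*u² + 7*u*w³ - 14*u*w² - 21*u*w + w⁴ - 2*w³ - 3*w² = (3*u + w)·(w + 1)·(4*u + w)·(w - 3)
Cancel the common factors (4*u + w), (w - 3), (w + 1).

(5*w - 25)/(3*u*w - 6*u + w² - 2*w)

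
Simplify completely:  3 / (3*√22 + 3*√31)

Multiply numerator and denominator by -3*√22 + 3*√31.
Denominator becomes 81; numerator becomes -9*√22 + 9*√31.

(-√22 + √31)/9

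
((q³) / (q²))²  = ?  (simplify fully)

q²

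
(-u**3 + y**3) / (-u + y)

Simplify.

Apply the difference-of-cubes factorisation and cancel (-u + y).

u**2 + u*y + y**2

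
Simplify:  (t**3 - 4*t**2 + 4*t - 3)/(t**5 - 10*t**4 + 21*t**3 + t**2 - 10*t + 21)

Factor: t**3 - 4*t**2 + 4*t - 3 = (t - 3)*(t**2 - t + 1);  t**5 - 10*t**4 + 21*t**3 + t**2 - 10*t + 21 = (t - 7)*(t + 1)*(t**2 - t + 1)*(t - 3)
Cancel the common factors (t**2 - t + 1), (t - 3).

1/(t**2 - 6*t - 7)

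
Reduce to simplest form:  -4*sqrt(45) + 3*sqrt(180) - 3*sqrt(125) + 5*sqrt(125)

16*sqrt(5)

4*sqrt(45) = 12*sqrt(5); 3*sqrt(180) = 18*sqrt(5); 3*sqrt(125) = 15*sqrt(5); 5*sqrt(125) = 25*sqrt(5)
Combine: (-12 + 18 - 15 + 25)·sqrt(5) = 16*sqrt(5)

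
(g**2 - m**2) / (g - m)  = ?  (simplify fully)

g + m

Factor g**2 - m**2 and cancel (g - m).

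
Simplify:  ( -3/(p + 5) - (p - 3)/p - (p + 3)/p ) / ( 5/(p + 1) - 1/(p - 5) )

Numerator: -3/(p + 5) - (p - 3)/p - (p + 3)/p = (-2*p - 13)/(p + 5)
Denominator: 5/(p + 1) - 1/(p - 5) = (4*p - 26)/(p² - 4*p - 5)
Divide: ((-2*p - 13)/(p + 5)) · ((p² - 4*p - 5)/(4*p - 26)) = (-2*p³ - 5*p² + 62*p + 65)/(4*p² - 6*p - 130)

(-2*p³ - 5*p² + 62*p + 65)/(4*p² - 6*p - 130)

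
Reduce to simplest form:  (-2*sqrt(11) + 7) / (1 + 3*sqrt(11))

Multiply numerator and denominator by -3*sqrt(11) + 1.
Denominator becomes -98; numerator becomes -23*sqrt(11) + 73.

(-73 + 23*sqrt(11))/98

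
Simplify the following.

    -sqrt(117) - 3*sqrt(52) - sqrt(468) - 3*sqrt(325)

-30*sqrt(13)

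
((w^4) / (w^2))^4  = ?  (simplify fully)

Inside the bracket: w^2
Raise to the power 4: w^8

w^8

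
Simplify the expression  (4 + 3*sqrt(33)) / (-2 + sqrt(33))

Multiply numerator and denominator by -sqrt(33) - 2.
Denominator becomes -29; numerator becomes -107 - 10*sqrt(33).

(10*sqrt(33) + 107)/29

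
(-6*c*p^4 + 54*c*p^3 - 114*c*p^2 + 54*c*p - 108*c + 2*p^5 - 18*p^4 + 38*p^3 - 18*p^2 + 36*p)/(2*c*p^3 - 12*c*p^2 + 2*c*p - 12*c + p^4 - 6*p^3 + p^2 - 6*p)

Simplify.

(-6*c*p + 18*c + 2*p^2 - 6*p)/(2*c + p)

Factor: -6*c*p^4 + 54*c*p^3 - 114*c*p^2 + 54*c*p - 108*c + 2*p^5 - 18*p^4 + 38*p^3 - 18*p^2 + 36*p = 2*(p - 6)*(p - 3)*(p^2 + 1)*(-3*c + p);  2*c*p^3 - 12*c*p^2 + 2*c*p - 12*c + p^4 - 6*p^3 + p^2 - 6*p = (p - 6)*(2*c + p)*(p^2 + 1)
Cancel the common factors (p^2 + 1), (p - 6).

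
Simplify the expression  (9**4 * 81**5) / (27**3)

3**19

9**4 = 3**8; 81**5 = 3**20; 27**3 = 3**9
Combine exponents: 3**19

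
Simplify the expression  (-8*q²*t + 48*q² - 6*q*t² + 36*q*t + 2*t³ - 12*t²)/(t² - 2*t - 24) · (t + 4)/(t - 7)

(-8*q² - 6*q*t + 2*t²)/(t - 7)

Factor: -8*q²*t + 48*q² - 6*q*t² + 36*q*t + 2*t³ - 12*t² = 2·(-4*q + t)·(t - 6)·(q + t);  t² - 2*t - 24 = (t - 6)·(t + 4)
Cancel the common factors (t + 4), (t - 6).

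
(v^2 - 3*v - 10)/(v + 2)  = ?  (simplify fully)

v - 5

Factor: v^2 - 3*v - 10 = (v + 2)*(v - 5)
Cancel the common factor (v + 2).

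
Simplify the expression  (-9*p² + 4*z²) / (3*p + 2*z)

Factor (2*z)^2 - (3*p)^2 and cancel (3*p + 2*z).

-3*p + 2*z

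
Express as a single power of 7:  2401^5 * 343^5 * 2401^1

7^39

2401^5 = 7^20; 343^5 = 7^15; 2401^1 = 7^4
Combine exponents: 7^39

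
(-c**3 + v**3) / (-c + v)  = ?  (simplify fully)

c**2 + c*v + v**2

v**3 - c**3 = (-c + v)(c**2 + c*v + v**2).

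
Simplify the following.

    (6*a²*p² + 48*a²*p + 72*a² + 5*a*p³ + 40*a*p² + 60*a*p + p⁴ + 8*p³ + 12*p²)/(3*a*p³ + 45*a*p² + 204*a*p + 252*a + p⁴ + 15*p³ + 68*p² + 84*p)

(2*a + p)/(p + 7)

Factor: 6*a²*p² + 48*a²*p + 72*a² + 5*a*p³ + 40*a*p² + 60*a*p + p⁴ + 8*p³ + 12*p² = (3*a + p)·(p + 2)·(p + 6)·(2*a + p);  3*a*p³ + 45*a*p² + 204*a*p + 252*a + p⁴ + 15*p³ + 68*p² + 84*p = (p + 6)·(3*a + p)·(p + 2)·(p + 7)
Cancel the common factors (p + 2), (p + 6), (3*a + p).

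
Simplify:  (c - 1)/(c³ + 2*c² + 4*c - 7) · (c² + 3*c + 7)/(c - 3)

Factor: c³ + 2*c² + 4*c - 7 = (c - 1)·(c² + 3*c + 7)
Cancel the common factors (c² + 3*c + 7), (c - 1).

1/(c - 3)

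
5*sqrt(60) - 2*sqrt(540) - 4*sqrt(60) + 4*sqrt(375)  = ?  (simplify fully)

10*sqrt(15)

5*sqrt(60) = 10*sqrt(15); 2*sqrt(540) = 12*sqrt(15); 4*sqrt(60) = 8*sqrt(15); 4*sqrt(375) = 20*sqrt(15)
Combine: (10 - 12 - 8 + 20)·sqrt(15) = 10*sqrt(15)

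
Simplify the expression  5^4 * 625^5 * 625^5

5^4 = 5^4; 625^5 = 5^20; 625^5 = 5^20
Combine exponents: 5^44

5^44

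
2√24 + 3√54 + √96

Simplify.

17*√6

2√24 = 4*√6; 3√54 = 9*√6; √96 = 4*√6
Combine: (4 + 9 + 4)·√6 = 17*√6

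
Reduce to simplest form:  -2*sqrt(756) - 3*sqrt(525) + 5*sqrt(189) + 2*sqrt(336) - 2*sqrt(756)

-16*sqrt(21)

2*sqrt(756) = 12*sqrt(21); 3*sqrt(525) = 15*sqrt(21); 5*sqrt(189) = 15*sqrt(21); 2*sqrt(336) = 8*sqrt(21); 2*sqrt(756) = 12*sqrt(21)
Combine: (-12 - 15 + 15 + 8 - 12)·sqrt(21) = -16*sqrt(21)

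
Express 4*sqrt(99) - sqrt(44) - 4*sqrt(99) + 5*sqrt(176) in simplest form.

4*sqrt(99) = 12*sqrt(11); sqrt(44) = 2*sqrt(11); 4*sqrt(99) = 12*sqrt(11); 5*sqrt(176) = 20*sqrt(11)
Combine: (12 - 2 - 12 + 20)·sqrt(11) = 18*sqrt(11)

18*sqrt(11)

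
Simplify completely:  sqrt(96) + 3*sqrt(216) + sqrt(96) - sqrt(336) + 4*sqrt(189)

sqrt(96) = 4*sqrt(6); 3*sqrt(216) = 18*sqrt(6); sqrt(96) = 4*sqrt(6); sqrt(336) = 4*sqrt(21); 4*sqrt(189) = 12*sqrt(21)

8*sqrt(21) + 26*sqrt(6)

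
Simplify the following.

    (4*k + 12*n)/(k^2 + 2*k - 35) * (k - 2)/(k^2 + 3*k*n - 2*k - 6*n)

4/(k^2 + 2*k - 35)

Factor: 4*k + 12*n = 4*(k + 3*n);  k^2 + 2*k - 35 = (k - 5)*(k + 7);  k^2 + 3*k*n - 2*k - 6*n = (k + 3*n)*(k - 2)
Cancel the common factors (k + 3*n), (k - 2).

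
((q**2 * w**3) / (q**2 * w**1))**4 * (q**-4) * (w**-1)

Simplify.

Inside the bracket: w**2
Raise to the power 4: w**8
Multiply by (q**-4) * (w**-1): add exponents.

w**7/q**4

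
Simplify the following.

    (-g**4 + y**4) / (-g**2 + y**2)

-g**4 + y**4 factors as (-g + y)*(g + y)*(g**2 + y**2).

g**2 + y**2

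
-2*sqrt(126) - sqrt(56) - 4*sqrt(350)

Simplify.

2*sqrt(126) = 6*sqrt(14); sqrt(56) = 2*sqrt(14); 4*sqrt(350) = 20*sqrt(14)
Combine: (-6 - 2 - 20)·sqrt(14) = -28*sqrt(14)

-28*sqrt(14)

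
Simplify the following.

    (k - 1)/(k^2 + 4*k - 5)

1/(k + 5)

Factor: k^2 + 4*k - 5 = (k + 5)*(k - 1)
Cancel the common factor (k - 1).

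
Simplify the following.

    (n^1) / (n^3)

n^(-2)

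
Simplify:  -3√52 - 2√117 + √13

-11*√13

3√52 = 6*√13; 2√117 = 6*√13; √13 = √13
Combine: (-6 - 6 + 1)·√13 = -11*√13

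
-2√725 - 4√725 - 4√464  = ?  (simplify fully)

-46*√29

2√725 = 10*√29; 4√725 = 20*√29; 4√464 = 16*√29
Combine: (-10 - 20 - 16)·√29 = -46*√29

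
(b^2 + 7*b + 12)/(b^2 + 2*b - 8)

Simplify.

(b + 3)/(b - 2)

Factor: b^2 + 7*b + 12 = (b + 3)*(b + 4);  b^2 + 2*b - 8 = (b - 2)*(b + 4)
Cancel the common factor (b + 4).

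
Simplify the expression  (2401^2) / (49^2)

7^4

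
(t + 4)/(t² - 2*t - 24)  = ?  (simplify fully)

1/(t - 6)

Factor: t² - 2*t - 24 = (t + 4)·(t - 6)
Cancel the common factor (t + 4).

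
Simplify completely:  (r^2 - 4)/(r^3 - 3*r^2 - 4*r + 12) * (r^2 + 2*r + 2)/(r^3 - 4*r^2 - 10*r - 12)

1/(r^2 - 9*r + 18)

Factor: r^2 - 4 = (r - 2)*(r + 2);  r^3 - 3*r^2 - 4*r + 12 = (r + 2)*(r - 2)*(r - 3);  r^3 - 4*r^2 - 10*r - 12 = (r^2 + 2*r + 2)*(r - 6)
Cancel the common factors (r^2 + 2*r + 2), (r - 2), (r + 2).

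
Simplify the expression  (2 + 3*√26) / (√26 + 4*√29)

Multiply numerator and denominator by -4*√29 + √26.
Denominator becomes -438; numerator becomes -12*√754 - 8*√29 + 2*√26 + 78.

(-39 - √26 + 4*√29 + 6*√754)/219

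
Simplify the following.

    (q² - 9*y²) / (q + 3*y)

q - 3*y

q² - 9*y² factors as -(-q + 3*y)*(q + 3*y).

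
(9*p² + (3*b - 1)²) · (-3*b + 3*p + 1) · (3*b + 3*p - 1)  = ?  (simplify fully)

Pair the conjugate factors: ((3*p)+(3*b - 1))((3*p)-(3*b - 1)) = -9*b² + 6*b + 9*p² - 1, then repeat with the next factor.

-81*b⁴ + 108*b³ - 54*b² + 12*b + 81*p⁴ - 1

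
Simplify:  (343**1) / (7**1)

343**1 = 7**3; 7**1 = 7**1
Combine exponents: 7**2

7**2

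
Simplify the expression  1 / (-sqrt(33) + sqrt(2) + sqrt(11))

(-10*sqrt(33) - 12*sqrt(11) - 21*sqrt(2) - 11*sqrt(6))/156

Group as (sqrt(2) + sqrt(11)) - sqrt(33); multiply by (sqrt(2) + sqrt(11)) + sqrt(33), then rationalise the remaining surd.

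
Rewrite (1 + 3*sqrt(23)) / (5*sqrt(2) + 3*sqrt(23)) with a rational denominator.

Multiply numerator and denominator by -5*sqrt(2) + 3*sqrt(23).
Denominator becomes 157; numerator becomes -15*sqrt(46) - 5*sqrt(2) + 3*sqrt(23) + 207.

(-15*sqrt(46) - 5*sqrt(2) + 3*sqrt(23) + 207)/157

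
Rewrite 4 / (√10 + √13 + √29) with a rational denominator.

(-2*√3770 - 6*√29 + 26*√13 + 32*√10)/121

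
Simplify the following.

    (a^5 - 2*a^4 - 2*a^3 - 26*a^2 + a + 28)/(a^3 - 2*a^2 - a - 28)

a^2 - 1

Factor: a^5 - 2*a^4 - 2*a^3 - 26*a^2 + a + 28 = (a - 1)*(a - 4)*(a^2 + 2*a + 7)*(a + 1);  a^3 - 2*a^2 - a - 28 = (a^2 + 2*a + 7)*(a - 4)
Cancel the common factors (a^2 + 2*a + 7), (a - 4).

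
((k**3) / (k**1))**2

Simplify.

Inside the bracket: k**2
Raise to the power 2: k**4

k**4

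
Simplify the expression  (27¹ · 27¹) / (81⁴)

27¹ = 3^3; 27¹ = 3^3; 81⁴ = 3^16
Combine exponents: 3^(-10)

3^(-10)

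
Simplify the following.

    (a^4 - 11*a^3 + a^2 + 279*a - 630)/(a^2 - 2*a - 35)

a^2 - 9*a + 18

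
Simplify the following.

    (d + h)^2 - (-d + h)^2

4*d*h

Binomially expand both and collect terms in h, d.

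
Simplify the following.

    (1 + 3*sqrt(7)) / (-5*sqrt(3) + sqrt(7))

(-15*sqrt(21) - 21 - 5*sqrt(3) - sqrt(7))/68

Multiply numerator and denominator by sqrt(7) + 5*sqrt(3).
Denominator becomes -68; numerator becomes sqrt(7) + 5*sqrt(3) + 21 + 15*sqrt(21).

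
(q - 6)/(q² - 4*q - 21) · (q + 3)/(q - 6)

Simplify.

1/(q - 7)

Factor: q² - 4*q - 21 = (q + 3)·(q - 7)
Cancel the common factors (q - 6), (q + 3).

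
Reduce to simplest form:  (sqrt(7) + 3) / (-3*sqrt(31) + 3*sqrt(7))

(-3*sqrt(31) - sqrt(217) - 3*sqrt(7) - 7)/72

Multiply numerator and denominator by 3*sqrt(7) + 3*sqrt(31).
Denominator becomes -216; numerator becomes 21 + 9*sqrt(7) + 3*sqrt(217) + 9*sqrt(31).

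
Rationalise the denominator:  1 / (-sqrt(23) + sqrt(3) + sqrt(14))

Group as (sqrt(3) + sqrt(14)) - sqrt(23); multiply by (sqrt(3) + sqrt(14)) + sqrt(23), then rationalise the remaining surd.

(3*sqrt(23) + 6*sqrt(14) + 17*sqrt(3) + sqrt(966))/66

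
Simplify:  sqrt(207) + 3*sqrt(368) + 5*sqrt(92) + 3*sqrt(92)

31*sqrt(23)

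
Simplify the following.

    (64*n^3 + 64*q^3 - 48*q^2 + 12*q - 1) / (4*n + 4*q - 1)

(4*n)^3 + (4*q - 1)^3 = (4*n + 4*q - 1)(16*n^2 - 16*n*q + 4*n + 16*q^2 - 8*q + 1).

16*n^2 - 16*n*q + 4*n + 16*q^2 - 8*q + 1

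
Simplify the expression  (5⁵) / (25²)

5^1

5⁵ = 5^5; 25² = 5^4
Combine exponents: 5^1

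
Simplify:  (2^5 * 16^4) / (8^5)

2^6

2^5 = 2^5; 16^4 = 2^16; 8^5 = 2^15
Combine exponents: 2^6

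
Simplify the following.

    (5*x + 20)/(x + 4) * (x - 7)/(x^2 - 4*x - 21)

5/(x + 3)

Factor: 5*x + 20 = 5*(x + 4);  x^2 - 4*x - 21 = (x + 3)*(x - 7)
Cancel the common factors (x + 4), (x - 7).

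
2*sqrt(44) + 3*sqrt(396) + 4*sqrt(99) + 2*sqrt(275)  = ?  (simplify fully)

2*sqrt(44) = 4*sqrt(11); 3*sqrt(396) = 18*sqrt(11); 4*sqrt(99) = 12*sqrt(11); 2*sqrt(275) = 10*sqrt(11)
Combine: (4 + 18 + 12 + 10)·sqrt(11) = 44*sqrt(11)

44*sqrt(11)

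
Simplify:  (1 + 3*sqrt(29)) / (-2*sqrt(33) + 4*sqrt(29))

(sqrt(33) + 2*sqrt(29) + 3*sqrt(957) + 174)/166

Multiply numerator and denominator by 2*sqrt(33) + 4*sqrt(29).
Denominator becomes 332; numerator becomes 2*sqrt(33) + 4*sqrt(29) + 6*sqrt(957) + 348.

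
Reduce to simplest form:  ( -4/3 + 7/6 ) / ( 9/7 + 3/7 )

-7/72

Numerator: -4/3 + 7/6 = -1/6
Denominator: 9/7 + 3/7 = 12/7
Divide: (-1/6) · (7/12) = -7/72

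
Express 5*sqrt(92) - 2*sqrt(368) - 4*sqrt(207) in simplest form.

-10*sqrt(23)

5*sqrt(92) = 10*sqrt(23); 2*sqrt(368) = 8*sqrt(23); 4*sqrt(207) = 12*sqrt(23)
Combine: (10 - 8 - 12)·sqrt(23) = -10*sqrt(23)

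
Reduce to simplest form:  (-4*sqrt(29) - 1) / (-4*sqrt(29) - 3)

Multiply numerator and denominator by -3 + 4*sqrt(29).
Denominator becomes -455; numerator becomes -461 + 8*sqrt(29).

(-8*sqrt(29) + 461)/455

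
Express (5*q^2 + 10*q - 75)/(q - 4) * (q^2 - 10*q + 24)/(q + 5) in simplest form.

Factor: 5*q^2 + 10*q - 75 = 5*(q + 5)*(q - 3);  q^2 - 10*q + 24 = (q - 4)*(q - 6)
Cancel the common factors (q + 5), (q - 4).

5*q^2 - 45*q + 90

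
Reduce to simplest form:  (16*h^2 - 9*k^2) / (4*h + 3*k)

4*h - 3*k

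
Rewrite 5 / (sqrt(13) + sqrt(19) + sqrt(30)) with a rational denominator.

Group as (sqrt(13) + sqrt(30)) + sqrt(19); multiply by (sqrt(13) + sqrt(30)) - sqrt(19), then rationalise the remaining surd.

(-5*sqrt(7410) + 5*sqrt(30) + 60*sqrt(19) + 90*sqrt(13))/492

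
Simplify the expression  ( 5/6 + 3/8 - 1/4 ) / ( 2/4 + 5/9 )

Numerator: 5/6 + 3/8 - 1/4 = 23/24
Denominator: 2/4 + 5/9 = 19/18
Divide: (23/24) · (18/19) = 69/76

69/76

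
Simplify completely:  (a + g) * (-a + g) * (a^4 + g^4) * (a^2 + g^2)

-a^8 + g^8

Pair the conjugate factors: (g+a)(g-a) = -a^2 + g^2, then repeat with the next factor.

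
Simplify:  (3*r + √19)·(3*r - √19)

(3*r)^2 - (√19)^2 = 9*r² - 19.

9*r² - 19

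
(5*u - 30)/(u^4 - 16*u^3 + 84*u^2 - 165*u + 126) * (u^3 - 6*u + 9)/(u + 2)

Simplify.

(5*u + 15)/(u^2 - 5*u - 14)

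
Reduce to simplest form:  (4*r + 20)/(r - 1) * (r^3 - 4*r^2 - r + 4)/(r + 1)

Factor: 4*r + 20 = 4*(r + 5);  r^3 - 4*r^2 - r + 4 = (r + 1)*(r - 4)*(r - 1)
Cancel the common factors (r - 1), (r + 1).

4*r^2 + 4*r - 80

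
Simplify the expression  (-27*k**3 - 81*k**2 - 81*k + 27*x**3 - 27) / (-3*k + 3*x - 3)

9*k**2 + 9*k*x + 18*k + 9*x**2 + 9*x + 9

Apply the difference-of-cubes factorisation and cancel (-3*k + 3*x - 3).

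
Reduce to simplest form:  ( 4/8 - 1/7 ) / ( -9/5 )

Numerator: 4/8 - 1/7 = 5/14
Denominator: -9/5 = -9/5
Divide: (5/14) · (-5/9) = -25/126

-25/126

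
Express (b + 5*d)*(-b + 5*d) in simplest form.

Difference of squares with P = 5*d, Q = b.

-b^2 + 25*d^2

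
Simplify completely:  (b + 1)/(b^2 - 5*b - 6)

1/(b - 6)

Factor: b^2 - 5*b - 6 = (b + 1)*(b - 6)
Cancel the common factor (b + 1).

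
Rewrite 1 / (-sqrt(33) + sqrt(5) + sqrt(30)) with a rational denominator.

(-sqrt(33) + 4*sqrt(30) + 29*sqrt(5) + 15*sqrt(22))/298

Group as (sqrt(5) + sqrt(30)) - sqrt(33); multiply by (sqrt(5) + sqrt(30)) + sqrt(33), then rationalise the remaining surd.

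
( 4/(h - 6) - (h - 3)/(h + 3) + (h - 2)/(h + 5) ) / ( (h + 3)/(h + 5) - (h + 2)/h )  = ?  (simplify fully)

Numerator: 4/(h - 6) - (h - 3)/(h + 3) + (h - 2)/(h + 5) = (3*h^2 + 47*h + 6)/(h^3 + 2*h^2 - 33*h - 90)
Denominator: (h + 3)/(h + 5) - (h + 2)/h = (-4*h - 10)/(h^2 + 5*h)
Divide: ((3*h^2 + 47*h + 6)/(h^3 + 2*h^2 - 33*h - 90)) · ((h^2 + 5*h)/(-4*h - 10)) = (-3*h^3 - 47*h^2 - 6*h)/(4*h^3 - 2*h^2 - 102*h - 180)

(-3*h^3 - 47*h^2 - 6*h)/(4*h^3 - 2*h^2 - 102*h - 180)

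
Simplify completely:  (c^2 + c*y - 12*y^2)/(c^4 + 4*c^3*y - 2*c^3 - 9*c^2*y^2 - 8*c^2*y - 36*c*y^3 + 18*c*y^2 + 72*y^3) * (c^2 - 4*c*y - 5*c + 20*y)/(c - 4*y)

Factor: c^2 + c*y - 12*y^2 = (c + 4*y)*(c - 3*y);  c^4 + 4*c^3*y - 2*c^3 - 9*c^2*y^2 - 8*c^2*y - 36*c*y^3 + 18*c*y^2 + 72*y^3 = (c - 3*y)*(c + 4*y)*(c + 3*y)*(c - 2);  c^2 - 4*c*y - 5*c + 20*y = (c - 4*y)*(c - 5)
Cancel the common factors (c - 4*y), (c - 3*y), (c + 4*y).

(c - 5)/(c^2 + 3*c*y - 2*c - 6*y)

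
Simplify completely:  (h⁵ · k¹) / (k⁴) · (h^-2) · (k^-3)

h³/k⁶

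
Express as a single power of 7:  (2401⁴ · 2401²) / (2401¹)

7^20

2401⁴ = 7^16; 2401² = 7^8; 2401¹ = 7^4
Combine exponents: 7^20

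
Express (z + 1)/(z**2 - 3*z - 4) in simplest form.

1/(z - 4)

Factor: z**2 - 3*z - 4 = (z + 1)*(z - 4)
Cancel the common factor (z + 1).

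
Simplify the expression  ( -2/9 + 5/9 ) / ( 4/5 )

5/12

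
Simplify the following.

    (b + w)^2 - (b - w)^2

4*b*w

Only the odd-power cross terms survive.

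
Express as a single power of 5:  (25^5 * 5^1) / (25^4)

25^5 = 5^10; 5^1 = 5^1; 25^4 = 5^8
Combine exponents: 5^3

5^3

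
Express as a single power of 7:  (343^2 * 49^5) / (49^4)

343^2 = 7^6; 49^5 = 7^10; 49^4 = 7^8
Combine exponents: 7^8

7^8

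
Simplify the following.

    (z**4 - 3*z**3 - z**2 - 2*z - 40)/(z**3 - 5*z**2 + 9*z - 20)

Factor: z**4 - 3*z**3 - z**2 - 2*z - 40 = (z - 4)*(z + 2)*(z**2 - z + 5);  z**3 - 5*z**2 + 9*z - 20 = (z**2 - z + 5)*(z - 4)
Cancel the common factors (z**2 - z + 5), (z - 4).

z + 2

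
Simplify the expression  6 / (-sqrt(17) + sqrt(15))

Multiply numerator and denominator by sqrt(15) + sqrt(17).
Denominator becomes -2; numerator becomes 6*sqrt(15) + 6*sqrt(17).

-3*sqrt(17) - 3*sqrt(15)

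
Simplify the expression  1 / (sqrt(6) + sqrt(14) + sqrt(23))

Group as (sqrt(6) + sqrt(23)) + sqrt(14); multiply by (sqrt(6) + sqrt(23)) - sqrt(14), then rationalise the remaining surd.

(-4*sqrt(483) - 3*sqrt(23) + 15*sqrt(14) + 31*sqrt(6))/327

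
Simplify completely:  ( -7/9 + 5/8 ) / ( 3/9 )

Numerator: -7/9 + 5/8 = -11/72
Denominator: 3/9 = 1/3
Divide: (-11/72) · (3) = -11/24

-11/24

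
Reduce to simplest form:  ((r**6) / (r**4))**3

r**6

Inside the bracket: r**2
Raise to the power 3: r**6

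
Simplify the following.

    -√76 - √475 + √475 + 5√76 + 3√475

23*√19

√76 = 2*√19; √475 = 5*√19; √475 = 5*√19; 5√76 = 10*√19; 3√475 = 15*√19
Combine: (-2 - 5 + 5 + 10 + 15)·√19 = 23*√19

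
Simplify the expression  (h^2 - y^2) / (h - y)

h + y

Difference of squares: factor out (h - y).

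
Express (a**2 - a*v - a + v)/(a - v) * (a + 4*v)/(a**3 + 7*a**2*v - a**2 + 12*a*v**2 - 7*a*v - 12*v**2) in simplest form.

1/(a + 3*v)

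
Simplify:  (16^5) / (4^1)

16^5 = 2^20; 4^1 = 2^2
Combine exponents: 2^18

2^18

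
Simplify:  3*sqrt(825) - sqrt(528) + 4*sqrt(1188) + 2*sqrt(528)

3*sqrt(825) = 15*sqrt(33); sqrt(528) = 4*sqrt(33); 4*sqrt(1188) = 24*sqrt(33); 2*sqrt(528) = 8*sqrt(33)
Combine: (15 - 4 + 24 + 8)·sqrt(33) = 43*sqrt(33)

43*sqrt(33)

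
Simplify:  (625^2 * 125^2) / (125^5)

625^2 = 5^8; 125^2 = 5^6; 125^5 = 5^15
Combine exponents: 5^(-1)

5^(-1)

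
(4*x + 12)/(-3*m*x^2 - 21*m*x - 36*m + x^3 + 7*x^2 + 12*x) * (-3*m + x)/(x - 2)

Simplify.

4/(x^2 + 2*x - 8)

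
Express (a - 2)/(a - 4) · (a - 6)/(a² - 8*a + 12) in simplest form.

1/(a - 4)

Factor: a² - 8*a + 12 = (a - 6)·(a - 2)
Cancel the common factors (a - 2), (a - 6).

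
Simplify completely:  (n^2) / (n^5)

n^(-3)

Quotient: (n^-3)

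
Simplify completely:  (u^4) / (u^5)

1/u

Quotient: (u^-1)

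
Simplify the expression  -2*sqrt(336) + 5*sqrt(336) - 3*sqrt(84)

2*sqrt(336) = 8*sqrt(21); 5*sqrt(336) = 20*sqrt(21); 3*sqrt(84) = 6*sqrt(21)
Combine: (-8 + 20 - 6)·sqrt(21) = 6*sqrt(21)

6*sqrt(21)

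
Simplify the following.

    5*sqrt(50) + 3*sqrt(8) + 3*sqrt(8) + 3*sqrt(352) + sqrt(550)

5*sqrt(50) = 25*sqrt(2); 3*sqrt(8) = 6*sqrt(2); 3*sqrt(8) = 6*sqrt(2); 3*sqrt(352) = 12*sqrt(22); sqrt(550) = 5*sqrt(22)

37*sqrt(2) + 17*sqrt(22)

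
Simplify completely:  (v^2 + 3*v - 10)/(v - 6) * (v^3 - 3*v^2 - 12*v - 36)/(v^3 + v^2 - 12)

v + 5

Factor: v^2 + 3*v - 10 = (v + 5)*(v - 2);  v^3 - 3*v^2 - 12*v - 36 = (v^2 + 3*v + 6)*(v - 6);  v^3 + v^2 - 12 = (v^2 + 3*v + 6)*(v - 2)
Cancel the common factors (v^2 + 3*v + 6), (v - 6), (v - 2).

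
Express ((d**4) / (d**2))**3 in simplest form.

d**6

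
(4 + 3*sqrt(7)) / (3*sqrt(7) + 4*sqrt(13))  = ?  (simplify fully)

(-63 - 12*sqrt(7) + 16*sqrt(13) + 12*sqrt(91))/145

Multiply numerator and denominator by -4*sqrt(13) + 3*sqrt(7).
Denominator becomes -145; numerator becomes -12*sqrt(91) - 16*sqrt(13) + 12*sqrt(7) + 63.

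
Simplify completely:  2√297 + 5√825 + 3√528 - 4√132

2√297 = 6*√33; 5√825 = 25*√33; 3√528 = 12*√33; 4√132 = 8*√33
Combine: (6 + 25 + 12 - 8)·√33 = 35*√33

35*√33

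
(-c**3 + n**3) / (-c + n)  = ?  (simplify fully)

c**2 + c*n + n**2

n**3 - c**3 = (-c + n)(c**2 + c*n + n**2).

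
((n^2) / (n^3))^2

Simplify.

n^(-2)

Inside the bracket: (n^-1)
Raise to the power 2: (n^-2)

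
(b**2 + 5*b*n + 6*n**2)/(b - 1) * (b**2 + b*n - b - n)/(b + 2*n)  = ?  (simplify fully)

b**2 + 4*b*n + 3*n**2

Factor: b**2 + 5*b*n + 6*n**2 = (b + 3*n)*(b + 2*n);  b**2 + b*n - b - n = (b - 1)*(b + n)
Cancel the common factors (b + 2*n), (b - 1).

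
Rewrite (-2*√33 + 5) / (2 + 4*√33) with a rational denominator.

Multiply numerator and denominator by -4*√33 + 2.
Denominator becomes -524; numerator becomes -24*√33 + 274.

(-137 + 12*√33)/262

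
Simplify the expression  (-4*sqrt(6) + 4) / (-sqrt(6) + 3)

(-8*sqrt(6) - 12)/3

Multiply numerator and denominator by sqrt(6) + 3.
Denominator becomes 3; numerator becomes -8*sqrt(6) - 12.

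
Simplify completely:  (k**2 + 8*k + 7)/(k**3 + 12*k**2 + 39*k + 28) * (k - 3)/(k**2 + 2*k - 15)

Factor: k**2 + 8*k + 7 = (k + 1)*(k + 7);  k**3 + 12*k**2 + 39*k + 28 = (k + 7)*(k + 1)*(k + 4);  k**2 + 2*k - 15 = (k - 3)*(k + 5)
Cancel the common factors (k - 3), (k + 7), (k + 1).

1/(k**2 + 9*k + 20)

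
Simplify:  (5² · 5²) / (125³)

5² = 5^2; 5² = 5^2; 125³ = 5^9
Combine exponents: 5^(-5)

5^(-5)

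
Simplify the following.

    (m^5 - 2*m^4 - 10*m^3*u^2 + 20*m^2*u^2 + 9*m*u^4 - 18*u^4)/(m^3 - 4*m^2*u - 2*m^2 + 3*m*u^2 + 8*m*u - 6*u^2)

m^2 + 4*m*u + 3*u^2

Factor: m^5 - 2*m^4 - 10*m^3*u^2 + 20*m^2*u^2 + 9*m*u^4 - 18*u^4 = (m - 2)*(m + 3*u)*(m - u)*(m - 3*u)*(m + u);  m^3 - 4*m^2*u - 2*m^2 + 3*m*u^2 + 8*m*u - 6*u^2 = (m - 3*u)*(m - u)*(m - 2)
Cancel the common factors (m - 2), (m - 3*u), (m - u).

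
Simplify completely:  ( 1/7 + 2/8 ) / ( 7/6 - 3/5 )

165/238

Numerator: 1/7 + 2/8 = 11/28
Denominator: 7/6 - 3/5 = 17/30
Divide: (11/28) · (30/17) = 165/238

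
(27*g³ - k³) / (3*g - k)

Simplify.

Apply the difference-of-cubes factorisation and cancel (3*g - k).

9*g² + 3*g*k + k²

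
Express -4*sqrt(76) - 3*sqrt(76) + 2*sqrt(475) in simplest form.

4*sqrt(76) = 8*sqrt(19); 3*sqrt(76) = 6*sqrt(19); 2*sqrt(475) = 10*sqrt(19)
Combine: (-8 - 6 + 10)·sqrt(19) = -4*sqrt(19)

-4*sqrt(19)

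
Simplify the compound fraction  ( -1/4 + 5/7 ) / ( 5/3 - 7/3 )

-39/56

Numerator: -1/4 + 5/7 = 13/28
Denominator: 5/3 - 7/3 = -2/3
Divide: (13/28) · (-3/2) = -39/56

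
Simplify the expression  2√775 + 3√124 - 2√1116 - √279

√31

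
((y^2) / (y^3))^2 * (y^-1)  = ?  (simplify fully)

y^(-3)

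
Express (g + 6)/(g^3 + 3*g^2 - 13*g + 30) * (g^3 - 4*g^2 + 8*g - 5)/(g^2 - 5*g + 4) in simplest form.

Factor: g^3 + 3*g^2 - 13*g + 30 = (g + 6)*(g^2 - 3*g + 5);  g^3 - 4*g^2 + 8*g - 5 = (g - 1)*(g^2 - 3*g + 5);  g^2 - 5*g + 4 = (g - 1)*(g - 4)
Cancel the common factors (g^2 - 3*g + 5), (g - 1), (g + 6).

1/(g - 4)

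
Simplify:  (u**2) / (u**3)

Quotient: (u**-1)

1/u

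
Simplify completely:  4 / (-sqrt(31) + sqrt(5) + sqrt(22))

Group as (sqrt(5) + sqrt(22)) - sqrt(31); multiply by (sqrt(5) + sqrt(22)) + sqrt(31), then rationalise the remaining surd.

(2*sqrt(31) + 7*sqrt(22) + 24*sqrt(5) + sqrt(3410))/53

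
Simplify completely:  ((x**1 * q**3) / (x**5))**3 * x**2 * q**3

Inside the bracket: (x**-4) * q**3
Raise to the power 3: (x**-12) * q**9
Multiply by x**2 * q**3: add exponents.

q**12/x**10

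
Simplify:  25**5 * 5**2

5**12

25**5 = 5**10; 5**2 = 5**2
Combine exponents: 5**12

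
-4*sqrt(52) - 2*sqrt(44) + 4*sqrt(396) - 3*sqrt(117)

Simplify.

-17*sqrt(13) + 20*sqrt(11)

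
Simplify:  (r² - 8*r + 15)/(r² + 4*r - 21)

(r - 5)/(r + 7)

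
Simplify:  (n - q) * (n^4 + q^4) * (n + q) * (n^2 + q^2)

n^8 - q^8

(n+q)(n-q) = n^2 - q^2; continue pairing.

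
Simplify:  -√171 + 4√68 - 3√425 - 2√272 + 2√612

-3*√19 - 3*√17

√171 = 3*√19; 4√68 = 8*√17; 3√425 = 15*√17; 2√272 = 8*√17; 2√612 = 12*√17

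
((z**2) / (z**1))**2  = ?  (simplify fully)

z**2

Inside the bracket: z**1
Raise to the power 2: z**2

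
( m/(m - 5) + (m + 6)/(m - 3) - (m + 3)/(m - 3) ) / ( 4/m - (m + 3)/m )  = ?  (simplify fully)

(-m³ + 15*m)/(m³ - 9*m² + 23*m - 15)

Numerator: m/(m - 5) + (m + 6)/(m - 3) - (m + 3)/(m - 3) = (m² - 15)/(m² - 8*m + 15)
Denominator: 4/m - (m + 3)/m = (-m + 1)/m
Divide: ((m² - 15)/(m² - 8*m + 15)) · (m/(-m + 1)) = (-m³ + 15*m)/(m³ - 9*m² + 23*m - 15)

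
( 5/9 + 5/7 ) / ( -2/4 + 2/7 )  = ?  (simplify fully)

Numerator: 5/9 + 5/7 = 80/63
Denominator: -2/4 + 2/7 = -3/14
Divide: (80/63) · (-14/3) = -160/27

-160/27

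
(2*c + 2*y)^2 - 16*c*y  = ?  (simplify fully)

4*(c - y)^2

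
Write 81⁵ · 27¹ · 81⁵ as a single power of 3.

81⁵ = 3^20; 27¹ = 3^3; 81⁵ = 3^20
Combine exponents: 3^43

3^43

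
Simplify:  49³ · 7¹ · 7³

49³ = 7^6; 7¹ = 7^1; 7³ = 7^3
Combine exponents: 7^10

7^10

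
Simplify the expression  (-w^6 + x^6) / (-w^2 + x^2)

w^4 + w^2*x^2 + x^4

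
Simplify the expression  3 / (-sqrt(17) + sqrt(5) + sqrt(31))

Group as (sqrt(5) + sqrt(31)) - sqrt(17); multiply by (sqrt(5) + sqrt(31)) + sqrt(17), then rationalise the remaining surd.

(-57*sqrt(17) - 27*sqrt(31) + 129*sqrt(5) + 6*sqrt(2635))/259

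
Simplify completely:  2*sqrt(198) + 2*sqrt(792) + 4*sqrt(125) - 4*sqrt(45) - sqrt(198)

2*sqrt(198) = 6*sqrt(22); 2*sqrt(792) = 12*sqrt(22); 4*sqrt(125) = 20*sqrt(5); 4*sqrt(45) = 12*sqrt(5); sqrt(198) = 3*sqrt(22)

8*sqrt(5) + 15*sqrt(22)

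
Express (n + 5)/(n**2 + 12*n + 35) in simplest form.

1/(n + 7)

Factor: n**2 + 12*n + 35 = (n + 7)*(n + 5)
Cancel the common factor (n + 5).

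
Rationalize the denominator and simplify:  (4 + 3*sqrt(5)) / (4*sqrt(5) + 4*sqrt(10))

Multiply numerator and denominator by -4*sqrt(10) + 4*sqrt(5).
Denominator becomes -80; numerator becomes -60*sqrt(2) - 16*sqrt(10) + 16*sqrt(5) + 60.

(-15 - 4*sqrt(5) + 4*sqrt(10) + 15*sqrt(2))/20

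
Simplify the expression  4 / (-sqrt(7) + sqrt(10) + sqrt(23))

Group as (sqrt(10) + sqrt(23)) - sqrt(7); multiply by (sqrt(10) + sqrt(23)) + sqrt(7), then rationalise the remaining surd.

(-26*sqrt(7) - 6*sqrt(23) + 20*sqrt(10) + 2*sqrt(1610))/61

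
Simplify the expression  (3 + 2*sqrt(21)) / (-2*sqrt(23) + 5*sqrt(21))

(6*sqrt(23) + 15*sqrt(21) + 4*sqrt(483) + 210)/433

Multiply numerator and denominator by 2*sqrt(23) + 5*sqrt(21).
Denominator becomes 433; numerator becomes 6*sqrt(23) + 15*sqrt(21) + 4*sqrt(483) + 210.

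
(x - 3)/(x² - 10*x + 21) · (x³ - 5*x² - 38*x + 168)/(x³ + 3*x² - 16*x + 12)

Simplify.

(x - 4)/(x² - 3*x + 2)

Factor: x² - 10*x + 21 = (x - 7)·(x - 3);  x³ - 5*x² - 38*x + 168 = (x - 4)·(x - 7)·(x + 6);  x³ + 3*x² - 16*x + 12 = (x - 1)·(x - 2)·(x + 6)
Cancel the common factors (x + 6), (x - 7), (x - 3).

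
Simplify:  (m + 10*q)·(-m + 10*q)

-m² + 100*q²

Difference of squares with P = 10*q, Q = m.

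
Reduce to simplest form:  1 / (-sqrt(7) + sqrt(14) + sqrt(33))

(-20*sqrt(7) - 6*sqrt(33) + 13*sqrt(14) + 7*sqrt(66))/124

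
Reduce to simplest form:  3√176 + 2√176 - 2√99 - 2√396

2*√11

3√176 = 12*√11; 2√176 = 8*√11; 2√99 = 6*√11; 2√396 = 12*√11
Combine: (12 + 8 - 6 - 12)·√11 = 2*√11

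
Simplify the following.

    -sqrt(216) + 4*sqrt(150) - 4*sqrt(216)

sqrt(216) = 6*sqrt(6); 4*sqrt(150) = 20*sqrt(6); 4*sqrt(216) = 24*sqrt(6)
Combine: (-6 + 20 - 24)·sqrt(6) = -10*sqrt(6)

-10*sqrt(6)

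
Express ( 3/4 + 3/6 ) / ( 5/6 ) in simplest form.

3/2

Numerator: 3/4 + 3/6 = 5/4
Denominator: 5/6 = 5/6
Divide: (5/4) · (6/5) = 3/2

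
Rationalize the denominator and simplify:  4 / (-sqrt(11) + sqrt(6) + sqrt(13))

(-4*sqrt(11) + 2*sqrt(13) + 9*sqrt(6) + sqrt(858))/31

Group as (sqrt(6) + sqrt(13)) - sqrt(11); multiply by (sqrt(6) + sqrt(13)) + sqrt(11), then rationalise the remaining surd.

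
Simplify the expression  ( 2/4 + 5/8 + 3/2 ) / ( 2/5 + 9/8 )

Numerator: 2/4 + 5/8 + 3/2 = 21/8
Denominator: 2/5 + 9/8 = 61/40
Divide: (21/8) · (40/61) = 105/61

105/61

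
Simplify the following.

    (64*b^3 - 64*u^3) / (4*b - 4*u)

16*b^2 + 16*b*u + 16*u^2

(4*b)^3 - (4*u)^3 = (4*b - 4*u)(16*b^2 + 16*b*u + 16*u^2).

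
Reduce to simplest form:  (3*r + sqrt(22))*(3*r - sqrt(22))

Product of conjugates: (P+Q)(P-Q) = P^2 - Q^2.

9*r^2 - 22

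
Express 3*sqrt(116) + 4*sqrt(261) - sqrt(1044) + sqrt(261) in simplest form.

15*sqrt(29)

3*sqrt(116) = 6*sqrt(29); 4*sqrt(261) = 12*sqrt(29); sqrt(1044) = 6*sqrt(29); sqrt(261) = 3*sqrt(29)
Combine: (6 + 12 - 6 + 3)·sqrt(29) = 15*sqrt(29)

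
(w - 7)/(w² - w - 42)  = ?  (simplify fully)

Factor: w² - w - 42 = (w + 6)·(w - 7)
Cancel the common factor (w - 7).

1/(w + 6)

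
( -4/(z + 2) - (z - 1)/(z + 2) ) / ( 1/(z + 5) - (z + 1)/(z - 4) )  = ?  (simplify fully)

Numerator: -4/(z + 2) - (z - 1)/(z + 2) = (-z - 3)/(z + 2)
Denominator: 1/(z + 5) - (z + 1)/(z - 4) = (-z² - 5*z - 9)/(z² + z - 20)
Divide: ((-z - 3)/(z + 2)) · ((z² + z - 20)/(-z² - 5*z - 9)) = (z³ + 4*z² - 17*z - 60)/(z³ + 7*z² + 19*z + 18)

(z³ + 4*z² - 17*z - 60)/(z³ + 7*z² + 19*z + 18)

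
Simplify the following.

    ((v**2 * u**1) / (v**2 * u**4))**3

u**(-9)

Inside the bracket: (u**-3)
Raise to the power 3: (u**-9)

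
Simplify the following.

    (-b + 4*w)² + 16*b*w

(b + 4*w)²

Expanding gives b² + 8*b*w + 16*w², a perfect square.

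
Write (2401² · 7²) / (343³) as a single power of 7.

7^1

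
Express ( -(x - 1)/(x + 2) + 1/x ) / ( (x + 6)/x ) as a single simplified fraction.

Numerator: -(x - 1)/(x + 2) + 1/x = (-x^2 + 2*x + 2)/(x^2 + 2*x)
Denominator: (x + 6)/x = (x + 6)/x
Divide: ((-x^2 + 2*x + 2)/(x^2 + 2*x)) · (x/(x + 6)) = (-x^2 + 2*x + 2)/(x^2 + 8*x + 12)

(-x^2 + 2*x + 2)/(x^2 + 8*x + 12)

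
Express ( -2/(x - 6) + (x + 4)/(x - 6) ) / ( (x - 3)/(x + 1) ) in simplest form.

(x² + 3*x + 2)/(x² - 9*x + 18)

Numerator: -2/(x - 6) + (x + 4)/(x - 6) = (x + 2)/(x - 6)
Denominator: (x - 3)/(x + 1) = (x - 3)/(x + 1)
Divide: ((x + 2)/(x - 6)) · ((x + 1)/(x - 3)) = (x² + 3*x + 2)/(x² - 9*x + 18)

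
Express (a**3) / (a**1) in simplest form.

a**2

Quotient: a**2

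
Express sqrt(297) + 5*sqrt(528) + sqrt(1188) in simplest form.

sqrt(297) = 3*sqrt(33); 5*sqrt(528) = 20*sqrt(33); sqrt(1188) = 6*sqrt(33)
Combine: (3 + 20 + 6)·sqrt(33) = 29*sqrt(33)

29*sqrt(33)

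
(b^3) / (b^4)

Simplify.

1/b

Quotient: (b^-1)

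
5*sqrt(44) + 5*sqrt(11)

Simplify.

15*sqrt(11)

5*sqrt(44) = 10*sqrt(11); 5*sqrt(11) = 5*sqrt(11)
Combine: (10 + 5)·sqrt(11) = 15*sqrt(11)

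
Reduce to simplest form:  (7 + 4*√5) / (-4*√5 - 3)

(-59 - 16*√5)/71

Multiply numerator and denominator by -3 + 4*√5.
Denominator becomes -71; numerator becomes 16*√5 + 59.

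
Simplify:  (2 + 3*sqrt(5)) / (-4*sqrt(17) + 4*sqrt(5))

Multiply numerator and denominator by 4*sqrt(5) + 4*sqrt(17).
Denominator becomes -192; numerator becomes 8*sqrt(5) + 8*sqrt(17) + 60 + 12*sqrt(85).

(-3*sqrt(85) - 15 - 2*sqrt(17) - 2*sqrt(5))/48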